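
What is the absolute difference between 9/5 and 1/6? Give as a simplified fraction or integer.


Simplify: 9/5 = 9/5 and 1/6 = 1/6
Find common denominator: LCD = 30
Convert: 54/30 and 5/30
Difference = |54 - 5|/30 = 49/30
Simplified = 49/30

49/30


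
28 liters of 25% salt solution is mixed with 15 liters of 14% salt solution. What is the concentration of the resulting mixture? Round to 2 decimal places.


Solute in mixture 1 = 25% of 28 L = 28*25/100 = 7 L
Solute in mixture 2 = 14% of 15 L = 15*14/100 = 21/10 L
Total solute = 7 + 21/10 = 91/10 L
Total volume = 28 + 15 = 43 L
Final concentration = 91/10/43 * 100 = 21.16%

21.16


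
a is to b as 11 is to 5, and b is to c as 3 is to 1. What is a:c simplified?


Given a:b = 11:5 and b:c = 3:1
Make b consistent. Multiply first ratio by 3: a:b = 33:15
Multiply second ratio by 5: b:c = 15:5
Now b = 15 in both, so a:b:c = 33:15:5
Therefore a:c = 33:5
Simplify by GCD: a:c = 33:5

33:5


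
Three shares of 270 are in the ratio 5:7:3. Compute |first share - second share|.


Total parts = 5 + 7 + 3 = 15
Value per part = 270 / 15 = 18
Shares: 5*18=90, 7*18=126, 3*18=54
First share = 90, second share = 126
Difference = |90 - 126| = 36

36


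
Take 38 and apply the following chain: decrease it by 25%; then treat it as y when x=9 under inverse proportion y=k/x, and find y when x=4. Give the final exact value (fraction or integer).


Start with 38.
Step 1: Decrease by 25%: 38 * 75/100 = 57/2
Step 2: Inverse prop: k = (57/2)*9; new y = k/4 = 57/2*9/4 = 513/8
Final result = 513/8

513/8


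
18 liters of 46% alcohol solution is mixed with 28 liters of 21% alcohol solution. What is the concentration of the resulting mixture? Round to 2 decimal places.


Solute in mixture 1 = 46% of 18 L = 18*46/100 = 207/25 L
Solute in mixture 2 = 21% of 28 L = 28*21/100 = 147/25 L
Total solute = 207/25 + 147/25 = 354/25 L
Total volume = 18 + 28 = 46 L
Final concentration = 354/25/46 * 100 = 30.78%

30.78


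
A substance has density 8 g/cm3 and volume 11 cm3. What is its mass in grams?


Using mass = density * volume
Density = 8 g/cm3
Volume = 11 cm3
Mass = 8 * 11
= 88 g

88


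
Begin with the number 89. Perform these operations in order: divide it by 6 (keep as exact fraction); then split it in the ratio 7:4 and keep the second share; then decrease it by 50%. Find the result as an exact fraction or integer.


Start with 89.
Step 1: Divide by 6: 89 / 6 = 89/6
Step 2: Split 7:4, second share = 89/6 * 4/11 = 178/33
Step 3: Decrease by 50%: 178/33 * 50/100 = 89/33
Final result = 89/33

89/33


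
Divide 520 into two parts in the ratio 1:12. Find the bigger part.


Total parts = 1 + 12 = 13
Value per part = 520 / 13 = 40
First share = 1 * 40 = 40
Second share = 12 * 40 = 480
Larger share = 480

480


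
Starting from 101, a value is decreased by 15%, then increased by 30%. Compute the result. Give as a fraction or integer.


Start: 101
Step 1: decrease by 15% => multiply by 85/100
  101 * 85/100 = 1717/20
Step 2: increase by 30% => multiply by 130/100
  1717/20 * 130/100 = 22321/200
Final value = 22321/200

22321/200


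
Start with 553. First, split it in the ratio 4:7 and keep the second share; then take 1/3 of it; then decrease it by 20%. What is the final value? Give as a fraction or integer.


Start with 553.
Step 1: Split 4:7, second share = 553 * 7/11 = 3871/11
Step 2: Take 1/3: 3871/11 * 1/3 = 3871/33
Step 3: Decrease by 20%: 3871/33 * 80/100 = 15484/165
Final result = 15484/165

15484/165


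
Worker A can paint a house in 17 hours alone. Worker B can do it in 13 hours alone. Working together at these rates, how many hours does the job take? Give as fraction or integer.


Rate of A = 1/17 job per hour
Rate of B = 1/13 job per hour
Combined rate = 1/17 + 1/13
Find common denominator: (13 + 17)/(17*13) = 30/221
Combined rate = 30/221 job per hour
Time together = 1 / (30/221) = 221/30 hours

221/30


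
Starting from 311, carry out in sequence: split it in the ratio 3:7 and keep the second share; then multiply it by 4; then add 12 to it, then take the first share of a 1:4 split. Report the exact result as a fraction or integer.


Start with 311.
Step 1: Split 3:7, second share = 311 * 7/10 = 2177/10
Step 2: Multiply by 4: 2177/10 * 4 = 4354/5
Step 3: Add 12: 4354/5+12=4414/5; split 1:4 first = 4414/5*1/5 = 4414/25
Final result = 4414/25

4414/25


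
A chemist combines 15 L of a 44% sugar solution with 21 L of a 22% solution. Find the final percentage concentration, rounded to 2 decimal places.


Solute in mixture 1 = 44% of 15 L = 15*44/100 = 33/5 L
Solute in mixture 2 = 22% of 21 L = 21*22/100 = 231/50 L
Total solute = 33/5 + 231/50 = 561/50 L
Total volume = 15 + 21 = 36 L
Final concentration = 561/50/36 * 100 = 31.17%

31.17


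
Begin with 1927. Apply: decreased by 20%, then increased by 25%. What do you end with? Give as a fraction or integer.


Start: 1927
Step 1: decrease by 20% => multiply by 80/100
  1927 * 80/100 = 7708/5
Step 2: increase by 25% => multiply by 125/100
  7708/5 * 125/100 = 1927
Final value = 1927

1927


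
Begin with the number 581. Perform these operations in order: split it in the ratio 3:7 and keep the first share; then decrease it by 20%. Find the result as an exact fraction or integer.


Start with 581.
Step 1: Split 3:7, first share = 581 * 3/10 = 1743/10
Step 2: Decrease by 20%: 1743/10 * 80/100 = 3486/25
Final result = 3486/25

3486/25


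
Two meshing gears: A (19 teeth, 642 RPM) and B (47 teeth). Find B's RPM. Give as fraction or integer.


Gear ratio: teeth_A * RPM_A = teeth_B * RPM_B
19 * 642 = 47 * RPM_B
12198 = 47 * RPM_B
RPM_B = 12198 / 47
RPM_B = 12198/47

12198/47


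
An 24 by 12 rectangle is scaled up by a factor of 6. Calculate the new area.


Original dimensions: 24 x 12
Enlargement factor = 6
New width = 24 * 6 = 144
New height = 12 * 6 = 72
New area = 144 * 72 = 10368

10368


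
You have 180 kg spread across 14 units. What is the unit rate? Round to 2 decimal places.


Total kg = 180
Number of units = 14
Unit rate = 180 / 14
= 12.86 kg per unit

12.86


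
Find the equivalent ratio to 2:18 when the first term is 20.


Original ratio: 2:18
First term target: 20
Scale factor = 20 / 2 = 10
Multiply second term: 18 * 10 = 180
Equivalent ratio = 20:180

20:180


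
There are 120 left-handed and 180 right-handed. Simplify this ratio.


Find GCD(120, 180)
GCD = 60
Divide both by 60: 120/60 = 2, 180/60 = 3
Simplified ratio = 2:3

2:3


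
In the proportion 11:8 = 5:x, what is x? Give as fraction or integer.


Setting up: 11/8 = 5/x
Cross multiply: 11 * x = 8 * 5
11x = 40
x = 40/11
x = 40/11

40/11


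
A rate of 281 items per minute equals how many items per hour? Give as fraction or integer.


Converting from per minute to per hour
Rate = 281 items per minute
Multiply by 60: 281 * 60
= 16860 items per hour

16860


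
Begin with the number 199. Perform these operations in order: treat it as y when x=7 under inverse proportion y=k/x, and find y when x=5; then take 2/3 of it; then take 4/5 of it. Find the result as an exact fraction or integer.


Start with 199.
Step 1: Inverse prop: k = (199)*7; new y = k/5 = 199*7/5 = 1393/5
Step 2: Take 2/3: 1393/5 * 2/3 = 2786/15
Step 3: Take 4/5: 2786/15 * 4/5 = 11144/75
Final result = 11144/75

11144/75


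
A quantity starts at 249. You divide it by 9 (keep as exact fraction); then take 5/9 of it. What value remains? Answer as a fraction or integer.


Start with 249.
Step 1: Divide by 9: 249 / 9 = 83/3
Step 2: Take 5/9: 83/3 * 5/9 = 415/27
Final result = 415/27

415/27


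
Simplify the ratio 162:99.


Find GCD(162, 99)
GCD = 9
Divide both by 9: 162/9 = 18, 99/9 = 11
Simplified ratio = 18:11

18:11


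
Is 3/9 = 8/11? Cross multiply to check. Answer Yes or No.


Cross multiply to check 3/9 = 8/11
Left cross product: 3 * 11 = 33
Right cross product: 9 * 8 = 72
33 != 72
Not equal, so proportions differ => No

No


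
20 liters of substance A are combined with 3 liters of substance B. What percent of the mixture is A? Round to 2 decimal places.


Volume of A = 20 L
Volume of B = 3 L
Total volume = 20 + 3 = 23 L
Percentage of A = (20/23) * 100
= 86.96%

86.96


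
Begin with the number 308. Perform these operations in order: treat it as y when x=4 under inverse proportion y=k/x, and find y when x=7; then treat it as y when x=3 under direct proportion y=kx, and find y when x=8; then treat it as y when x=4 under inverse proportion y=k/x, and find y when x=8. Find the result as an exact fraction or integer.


Start with 308.
Step 1: Inverse prop: k = (308)*4; new y = k/7 = 308*4/7 = 176
Step 2: Direct prop: k = (176)/3; new y = k*8 = 176*8/3 = 1408/3
Step 3: Inverse prop: k = (1408/3)*4; new y = k/8 = 1408/3*4/8 = 704/3
Final result = 704/3

704/3


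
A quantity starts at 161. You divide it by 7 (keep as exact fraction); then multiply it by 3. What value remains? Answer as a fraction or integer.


Start with 161.
Step 1: Divide by 7: 161 / 7 = 23
Step 2: Multiply by 3: 23 * 3 = 69
Final result = 69

69


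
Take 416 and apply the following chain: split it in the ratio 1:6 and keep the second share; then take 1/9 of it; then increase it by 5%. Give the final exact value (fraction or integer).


Start with 416.
Step 1: Split 1:6, second share = 416 * 6/7 = 2496/7
Step 2: Take 1/9: 2496/7 * 1/9 = 832/21
Step 3: Increase by 5%: 832/21 * 105/100 = 208/5
Final result = 208/5

208/5


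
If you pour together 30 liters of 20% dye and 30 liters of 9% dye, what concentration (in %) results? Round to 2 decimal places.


Solute in mixture 1 = 20% of 30 L = 30*20/100 = 6 L
Solute in mixture 2 = 9% of 30 L = 30*9/100 = 27/10 L
Total solute = 6 + 27/10 = 87/10 L
Total volume = 30 + 30 = 60 L
Final concentration = 87/10/60 * 100 = 14.50%

14.50


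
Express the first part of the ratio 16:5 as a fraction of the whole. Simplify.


Total parts = 16 + 5 = 21
First part fraction = 16/21
Simplify: 16/21 = 16/21

16/21


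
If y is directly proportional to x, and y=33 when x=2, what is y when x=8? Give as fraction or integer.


Direct proportion: y = kx
Find k: k = 33/2 = 33/2
Compute y at x=8: y = 33/2 * 8
y = 132

132


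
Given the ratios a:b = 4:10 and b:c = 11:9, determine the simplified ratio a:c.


Given a:b = 4:10 and b:c = 11:9
Make b consistent. Multiply first ratio by 11: a:b = 44:110
Multiply second ratio by 10: b:c = 110:90
Now b = 110 in both, so a:b:c = 44:110:90
Therefore a:c = 44:90
Simplify by GCD: a:c = 22:45

22:45


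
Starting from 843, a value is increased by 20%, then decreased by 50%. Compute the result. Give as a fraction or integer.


Start: 843
Step 1: increase by 20% => multiply by 120/100
  843 * 120/100 = 5058/5
Step 2: decrease by 50% => multiply by 50/100
  5058/5 * 50/100 = 2529/5
Final value = 2529/5

2529/5


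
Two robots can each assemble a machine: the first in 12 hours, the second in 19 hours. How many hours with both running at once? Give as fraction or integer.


Rate of A = 1/12 job per hour
Rate of B = 1/19 job per hour
Combined rate = 1/12 + 1/19
Find common denominator: (19 + 12)/(12*19) = 31/228
Combined rate = 31/228 job per hour
Time together = 1 / (31/228) = 228/31 hours

228/31


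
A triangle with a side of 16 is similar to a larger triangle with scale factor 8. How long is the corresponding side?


Similar triangles have proportional sides
Scale factor = 8
Smaller side = 16
Corresponding larger side = 16 * 8
= 128

128


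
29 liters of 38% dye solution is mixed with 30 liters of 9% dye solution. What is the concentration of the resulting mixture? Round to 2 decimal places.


Solute in mixture 1 = 38% of 29 L = 29*38/100 = 551/50 L
Solute in mixture 2 = 9% of 30 L = 30*9/100 = 27/10 L
Total solute = 551/50 + 27/10 = 343/25 L
Total volume = 29 + 30 = 59 L
Final concentration = 343/25/59 * 100 = 23.25%

23.25


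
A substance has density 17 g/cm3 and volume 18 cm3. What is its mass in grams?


Using mass = density * volume
Density = 17 g/cm3
Volume = 18 cm3
Mass = 17 * 18
= 306 g

306


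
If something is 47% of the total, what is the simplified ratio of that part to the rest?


Part = 47%, Remainder = 53%
Ratio = 47:53
GCD(47, 53) = 1
Simplify: 47:53 = 47:53

47:53


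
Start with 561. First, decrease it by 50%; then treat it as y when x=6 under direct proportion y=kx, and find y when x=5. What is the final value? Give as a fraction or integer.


Start with 561.
Step 1: Decrease by 50%: 561 * 50/100 = 561/2
Step 2: Direct prop: k = (561/2)/6; new y = k*5 = 561/2*5/6 = 935/4
Final result = 935/4

935/4


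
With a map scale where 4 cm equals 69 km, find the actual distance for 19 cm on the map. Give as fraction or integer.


Map scale: 4 cm = 69 km
Measured distance on map = 19 cm
Set up proportion: 19 * 69 / 4
= 1311 / 4
= 1311/4 km

1311/4


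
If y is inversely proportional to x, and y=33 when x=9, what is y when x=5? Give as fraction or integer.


Inverse proportion: y = k/x
Find k: k = 9 * 33 = 297
Compute y at x=5: y = 297/5
y = 297/5

297/5


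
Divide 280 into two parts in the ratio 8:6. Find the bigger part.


Total parts = 8 + 6 = 14
Value per part = 280 / 14 = 20
First share = 8 * 20 = 160
Second share = 6 * 20 = 120
Larger share = 160

160


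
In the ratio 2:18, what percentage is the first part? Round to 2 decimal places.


Total parts = 2 + 18 = 20
First part fraction = 2/20
Percentage = (2/20) * 100
= 0.1 * 100
= 10.00%

10.00


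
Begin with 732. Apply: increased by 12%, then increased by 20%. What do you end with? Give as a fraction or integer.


Start: 732
Step 1: increase by 12% => multiply by 112/100
  732 * 112/100 = 20496/25
Step 2: increase by 20% => multiply by 120/100
  20496/25 * 120/100 = 122976/125
Final value = 122976/125

122976/125


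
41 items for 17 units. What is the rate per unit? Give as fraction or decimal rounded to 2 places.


Total items = 41
Number of units = 17
Unit rate = 41 / 17
= 2.41 items per unit

2.41


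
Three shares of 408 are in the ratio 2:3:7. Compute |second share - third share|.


Total parts = 2 + 3 + 7 = 12
Value per part = 408 / 12 = 34
Shares: 2*34=68, 3*34=102, 7*34=238
Second share = 102, third share = 238
Difference = |102 - 238| = 136

136


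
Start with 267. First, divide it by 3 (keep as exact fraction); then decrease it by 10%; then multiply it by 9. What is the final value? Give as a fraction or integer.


Start with 267.
Step 1: Divide by 3: 267 / 3 = 89
Step 2: Decrease by 10%: 89 * 90/100 = 801/10
Step 3: Multiply by 9: 801/10 * 9 = 7209/10
Final result = 7209/10

7209/10


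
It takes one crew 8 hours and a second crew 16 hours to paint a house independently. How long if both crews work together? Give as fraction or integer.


Rate of A = 1/8 job per hour
Rate of B = 1/16 job per hour
Combined rate = 1/8 + 1/16
Find common denominator: (16 + 8)/(8*16) = 24/128
Combined rate = 3/16 job per hour
Time together = 1 / (3/16) = 16/3 hours

16/3


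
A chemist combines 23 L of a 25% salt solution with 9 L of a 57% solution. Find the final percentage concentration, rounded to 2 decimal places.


Solute in mixture 1 = 25% of 23 L = 23*25/100 = 23/4 L
Solute in mixture 2 = 57% of 9 L = 9*57/100 = 513/100 L
Total solute = 23/4 + 513/100 = 272/25 L
Total volume = 23 + 9 = 32 L
Final concentration = 272/25/32 * 100 = 34.00%

34.00


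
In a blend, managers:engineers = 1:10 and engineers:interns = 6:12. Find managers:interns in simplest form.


Given a:b = 1:10 and b:c = 6:12
Make b consistent. Multiply first ratio by 6: a:b = 6:60
Multiply second ratio by 10: b:c = 60:120
Now b = 60 in both, so a:b:c = 6:60:120
Therefore a:c = 6:120
Simplify by GCD: a:c = 1:20

1:20


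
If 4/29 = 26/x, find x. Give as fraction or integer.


Setting up: 4/29 = 26/x
Cross multiply: 4 * x = 29 * 26
4x = 754
x = 754/4
x = 377/2

377/2


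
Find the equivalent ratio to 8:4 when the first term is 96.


Original ratio: 8:4
First term target: 96
Scale factor = 96 / 8 = 12
Multiply second term: 4 * 12 = 48
Equivalent ratio = 96:48

96:48


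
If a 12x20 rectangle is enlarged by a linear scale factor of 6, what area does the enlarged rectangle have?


Original dimensions: 12 x 20
Enlargement factor = 6
New width = 12 * 6 = 72
New height = 20 * 6 = 120
New area = 72 * 120 = 8640

8640


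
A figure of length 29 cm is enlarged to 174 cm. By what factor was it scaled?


Original length = 29 cm
Scaled length = 174 cm
Scale factor = 174 / 29
= 6

6


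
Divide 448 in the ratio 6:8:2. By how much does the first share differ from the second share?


Total parts = 6 + 8 + 2 = 16
Value per part = 448 / 16 = 28
Shares: 6*28=168, 8*28=224, 2*28=56
First share = 168, second share = 224
Difference = |168 - 224| = 56

56


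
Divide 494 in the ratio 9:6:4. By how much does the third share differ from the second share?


Total parts = 9 + 6 + 4 = 19
Value per part = 494 / 19 = 26
Shares: 9*26=234, 6*26=156, 4*26=104
Third share = 104, second share = 156
Difference = |104 - 156| = 52

52


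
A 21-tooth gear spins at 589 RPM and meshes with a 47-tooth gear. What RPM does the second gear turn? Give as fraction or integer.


Gear ratio: teeth_A * RPM_A = teeth_B * RPM_B
21 * 589 = 47 * RPM_B
12369 = 47 * RPM_B
RPM_B = 12369 / 47
RPM_B = 12369/47

12369/47


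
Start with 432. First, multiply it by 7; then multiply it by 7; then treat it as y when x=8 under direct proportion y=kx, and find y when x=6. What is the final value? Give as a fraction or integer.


Start with 432.
Step 1: Multiply by 7: 432 * 7 = 3024
Step 2: Multiply by 7: 3024 * 7 = 21168
Step 3: Direct prop: k = (21168)/8; new y = k*6 = 21168*6/8 = 15876
Final result = 15876

15876


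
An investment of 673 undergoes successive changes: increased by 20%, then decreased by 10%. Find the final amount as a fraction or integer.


Start: 673
Step 1: increase by 20% => multiply by 120/100
  673 * 120/100 = 4038/5
Step 2: decrease by 10% => multiply by 90/100
  4038/5 * 90/100 = 18171/25
Final value = 18171/25

18171/25


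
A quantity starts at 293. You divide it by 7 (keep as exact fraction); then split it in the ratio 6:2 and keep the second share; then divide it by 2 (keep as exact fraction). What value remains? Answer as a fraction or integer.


Start with 293.
Step 1: Divide by 7: 293 / 7 = 293/7
Step 2: Split 6:2, second share = 293/7 * 2/8 = 293/28
Step 3: Divide by 2: 293/28 / 2 = 293/56
Final result = 293/56

293/56


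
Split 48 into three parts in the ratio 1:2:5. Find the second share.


Ratio = 1:2:5
Total parts = 1 + 2 + 5 = 8
Value per part = 48 / 8 = 6
First share = 1 * 6 = 6
Middle share = 2 * 6 = 12
Third share = 5 * 6 = 30

12


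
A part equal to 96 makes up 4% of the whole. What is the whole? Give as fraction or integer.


Given: 96 is 4% of the whole
Set up: 96 = 4/100 * whole
whole = 96 * 100 / 4
whole = 9600 / 4
whole = 2400

2400


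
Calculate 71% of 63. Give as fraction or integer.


Compute 71% of 63
Convert percentage: 71% = 71/100
Multiply: 63 * 71/100
= 4473/100
= 4473/100

4473/100


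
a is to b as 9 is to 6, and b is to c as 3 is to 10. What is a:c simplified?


Given a:b = 9:6 and b:c = 3:10
Make b consistent. Multiply first ratio by 3: a:b = 27:18
Multiply second ratio by 6: b:c = 18:60
Now b = 18 in both, so a:b:c = 27:18:60
Therefore a:c = 27:60
Simplify by GCD: a:c = 9:20

9:20


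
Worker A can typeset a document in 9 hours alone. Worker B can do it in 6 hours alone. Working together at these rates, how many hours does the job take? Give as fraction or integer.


Rate of A = 1/9 job per hour
Rate of B = 1/6 job per hour
Combined rate = 1/9 + 1/6
Find common denominator: (6 + 9)/(9*6) = 15/54
Combined rate = 5/18 job per hour
Time together = 1 / (5/18) = 18/5 hours

18/5


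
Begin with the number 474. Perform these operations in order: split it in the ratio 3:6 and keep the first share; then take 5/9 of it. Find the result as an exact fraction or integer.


Start with 474.
Step 1: Split 3:6, first share = 474 * 3/9 = 158
Step 2: Take 5/9: 158 * 5/9 = 790/9
Final result = 790/9

790/9


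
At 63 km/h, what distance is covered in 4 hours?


Using distance = speed * time
Speed = 63 km/h
Time = 4 hours
Distance = 63 * 4
= 252 km

252


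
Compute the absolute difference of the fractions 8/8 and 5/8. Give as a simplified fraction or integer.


Simplify: 8/8 = 1 and 5/8 = 5/8
Find common denominator: LCD = 8
Convert: 8/8 and 5/8
Difference = |8 - 5|/8 = 3/8
Simplified = 3/8

3/8


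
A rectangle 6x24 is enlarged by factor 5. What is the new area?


Original dimensions: 6 x 24
Enlargement factor = 5
New width = 6 * 5 = 30
New height = 24 * 5 = 120
New area = 30 * 120 = 3600

3600


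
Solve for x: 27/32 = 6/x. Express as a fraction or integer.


Setting up: 27/32 = 6/x
Cross multiply: 27 * x = 32 * 6
27x = 192
x = 192/27
x = 64/9

64/9


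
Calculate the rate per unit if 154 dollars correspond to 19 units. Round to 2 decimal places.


Total dollars = 154
Number of units = 19
Unit rate = 154 / 19
= 8.11 dollars per unit

8.11


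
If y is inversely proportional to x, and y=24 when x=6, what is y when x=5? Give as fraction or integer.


Inverse proportion: y = k/x
Find k: k = 6 * 24 = 144
Compute y at x=5: y = 144/5
y = 144/5

144/5


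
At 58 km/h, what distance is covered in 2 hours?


Using distance = speed * time
Speed = 58 km/h
Time = 2 hours
Distance = 58 * 2
= 116 km

116


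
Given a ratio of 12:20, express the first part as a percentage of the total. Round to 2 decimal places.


Total parts = 12 + 20 = 32
First part fraction = 12/32
Percentage = (12/32) * 100
= 0.375 * 100
= 37.50%

37.50


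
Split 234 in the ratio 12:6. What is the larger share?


Total parts = 12 + 6 = 18
Value per part = 234 / 18 = 13
First share = 12 * 13 = 156
Second share = 6 * 13 = 78
Larger share = 156

156


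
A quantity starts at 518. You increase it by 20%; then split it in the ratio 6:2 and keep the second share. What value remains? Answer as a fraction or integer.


Start with 518.
Step 1: Increase by 20%: 518 * 120/100 = 3108/5
Step 2: Split 6:2, second share = 3108/5 * 2/8 = 777/5
Final result = 777/5

777/5


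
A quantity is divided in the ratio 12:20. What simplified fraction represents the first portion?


Total parts = 12 + 20 = 32
First part fraction = 12/32
Simplify: 12/32 = 3/8

3/8


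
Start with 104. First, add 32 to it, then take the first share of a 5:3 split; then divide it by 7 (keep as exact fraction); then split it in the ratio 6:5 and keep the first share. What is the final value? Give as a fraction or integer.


Start with 104.
Step 1: Add 32: 104+32=136; split 5:3 first = 136*5/8 = 85
Step 2: Divide by 7: 85 / 7 = 85/7
Step 3: Split 6:5, first share = 85/7 * 6/11 = 510/77
Final result = 510/77

510/77


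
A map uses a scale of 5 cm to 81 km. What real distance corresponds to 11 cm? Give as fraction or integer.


Map scale: 5 cm = 81 km
Measured distance on map = 11 cm
Set up proportion: 11 * 81 / 5
= 891 / 5
= 891/5 km

891/5


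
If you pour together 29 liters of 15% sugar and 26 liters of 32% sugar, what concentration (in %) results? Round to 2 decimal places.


Solute in mixture 1 = 15% of 29 L = 29*15/100 = 87/20 L
Solute in mixture 2 = 32% of 26 L = 26*32/100 = 208/25 L
Total solute = 87/20 + 208/25 = 1267/100 L
Total volume = 29 + 26 = 55 L
Final concentration = 1267/100/55 * 100 = 23.04%

23.04


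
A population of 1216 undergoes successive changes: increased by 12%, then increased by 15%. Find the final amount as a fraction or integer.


Start: 1216
Step 1: increase by 12% => multiply by 112/100
  1216 * 112/100 = 34048/25
Step 2: increase by 15% => multiply by 115/100
  34048/25 * 115/100 = 195776/125
Final value = 195776/125

195776/125


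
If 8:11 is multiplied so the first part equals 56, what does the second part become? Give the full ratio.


Original ratio: 8:11
First term target: 56
Scale factor = 56 / 8 = 7
Multiply second term: 11 * 7 = 77
Equivalent ratio = 56:77

56:77


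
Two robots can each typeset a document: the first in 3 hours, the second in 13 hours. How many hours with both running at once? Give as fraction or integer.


Rate of A = 1/3 job per hour
Rate of B = 1/13 job per hour
Combined rate = 1/3 + 1/13
Find common denominator: (13 + 3)/(3*13) = 16/39
Combined rate = 16/39 job per hour
Time together = 1 / (16/39) = 39/16 hours

39/16


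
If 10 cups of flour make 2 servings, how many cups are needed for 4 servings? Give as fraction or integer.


Original: 10 cups for 2 servings
Target servings = 4
Scaling factor = 4/2
New amount = 10 * 4/2
= 40/2
= 20 cups

20


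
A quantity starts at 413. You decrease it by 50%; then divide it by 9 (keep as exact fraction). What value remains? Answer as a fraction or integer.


Start with 413.
Step 1: Decrease by 50%: 413 * 50/100 = 413/2
Step 2: Divide by 9: 413/2 / 9 = 413/18
Final result = 413/18

413/18


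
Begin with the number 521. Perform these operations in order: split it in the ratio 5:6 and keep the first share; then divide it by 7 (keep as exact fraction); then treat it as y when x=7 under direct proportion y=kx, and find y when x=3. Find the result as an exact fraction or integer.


Start with 521.
Step 1: Split 5:6, first share = 521 * 5/11 = 2605/11
Step 2: Divide by 7: 2605/11 / 7 = 2605/77
Step 3: Direct prop: k = (2605/77)/7; new y = k*3 = 2605/77*3/7 = 7815/539
Final result = 7815/539

7815/539


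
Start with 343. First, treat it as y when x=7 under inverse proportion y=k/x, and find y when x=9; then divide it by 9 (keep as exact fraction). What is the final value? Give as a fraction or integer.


Start with 343.
Step 1: Inverse prop: k = (343)*7; new y = k/9 = 343*7/9 = 2401/9
Step 2: Divide by 9: 2401/9 / 9 = 2401/81
Final result = 2401/81

2401/81


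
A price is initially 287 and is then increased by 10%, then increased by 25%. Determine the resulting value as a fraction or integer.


Start: 287
Step 1: increase by 10% => multiply by 110/100
  287 * 110/100 = 3157/10
Step 2: increase by 25% => multiply by 125/100
  3157/10 * 125/100 = 3157/8
Final value = 3157/8

3157/8


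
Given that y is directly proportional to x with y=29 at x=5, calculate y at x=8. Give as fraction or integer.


Direct proportion: y = kx
Find k: k = 29/5 = 29/5
Compute y at x=8: y = 29/5 * 8
y = 232/5

232/5


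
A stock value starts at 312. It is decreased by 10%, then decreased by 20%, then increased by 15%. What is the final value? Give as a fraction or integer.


Start: 312
Step 1: decrease by 10% => multiply by 90/100
  312 * 90/100 = 1404/5
Step 2: decrease by 20% => multiply by 80/100
  1404/5 * 80/100 = 5616/25
Step 3: increase by 15% => multiply by 115/100
  5616/25 * 115/100 = 32292/125
Final value = 32292/125

32292/125


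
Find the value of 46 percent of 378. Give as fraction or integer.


Compute 46% of 378
Convert percentage: 46% = 46/100
Multiply: 378 * 46/100
= 17388/100
= 4347/25

4347/25


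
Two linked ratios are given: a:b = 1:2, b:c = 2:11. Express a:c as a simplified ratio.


Given a:b = 1:2 and b:c = 2:11
Make b consistent. Multiply first ratio by 2: a:b = 2:4
Multiply second ratio by 2: b:c = 4:22
Now b = 4 in both, so a:b:c = 2:4:22
Therefore a:c = 2:22
Simplify by GCD: a:c = 1:11

1:11


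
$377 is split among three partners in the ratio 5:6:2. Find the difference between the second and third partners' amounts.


Total parts = 5 + 6 + 2 = 13
Value per part = 377 / 13 = 29
Shares: 5*29=145, 6*29=174, 2*29=58
Second share = 174, third share = 58
Difference = |174 - 58| = 116

116


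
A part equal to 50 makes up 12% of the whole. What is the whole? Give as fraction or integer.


Given: 50 is 12% of the whole
Set up: 50 = 12/100 * whole
whole = 50 * 100 / 12
whole = 5000 / 12
whole = 1250/3

1250/3


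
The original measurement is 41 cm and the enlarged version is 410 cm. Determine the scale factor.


Original length = 41 cm
Scaled length = 410 cm
Scale factor = 410 / 41
= 10

10


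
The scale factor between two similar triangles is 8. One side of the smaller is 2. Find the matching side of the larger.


Similar triangles have proportional sides
Scale factor = 8
Smaller side = 2
Corresponding larger side = 2 * 8
= 16

16


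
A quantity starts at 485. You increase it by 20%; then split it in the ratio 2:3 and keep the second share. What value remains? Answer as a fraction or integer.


Start with 485.
Step 1: Increase by 20%: 485 * 120/100 = 582
Step 2: Split 2:3, second share = 582 * 3/5 = 1746/5
Final result = 1746/5

1746/5


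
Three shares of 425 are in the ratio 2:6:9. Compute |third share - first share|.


Total parts = 2 + 6 + 9 = 17
Value per part = 425 / 17 = 25
Shares: 2*25=50, 6*25=150, 9*25=225
Third share = 225, first share = 50
Difference = |225 - 50| = 175

175


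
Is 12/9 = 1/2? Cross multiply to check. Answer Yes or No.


Cross multiply to check 12/9 = 1/2
Left cross product: 12 * 2 = 24
Right cross product: 9 * 1 = 9
24 != 9
Not equal, so proportions differ => No

No


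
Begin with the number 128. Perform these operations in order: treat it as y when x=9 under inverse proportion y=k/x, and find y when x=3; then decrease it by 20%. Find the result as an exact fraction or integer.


Start with 128.
Step 1: Inverse prop: k = (128)*9; new y = k/3 = 128*9/3 = 384
Step 2: Decrease by 20%: 384 * 80/100 = 1536/5
Final result = 1536/5

1536/5


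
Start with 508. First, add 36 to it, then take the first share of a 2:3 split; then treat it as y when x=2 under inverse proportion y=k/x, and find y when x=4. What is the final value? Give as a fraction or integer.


Start with 508.
Step 1: Add 36: 508+36=544; split 2:3 first = 544*2/5 = 1088/5
Step 2: Inverse prop: k = (1088/5)*2; new y = k/4 = 1088/5*2/4 = 544/5
Final result = 544/5

544/5


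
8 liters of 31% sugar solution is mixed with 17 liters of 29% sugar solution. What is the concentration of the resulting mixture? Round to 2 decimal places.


Solute in mixture 1 = 31% of 8 L = 8*31/100 = 62/25 L
Solute in mixture 2 = 29% of 17 L = 17*29/100 = 493/100 L
Total solute = 62/25 + 493/100 = 741/100 L
Total volume = 8 + 17 = 25 L
Final concentration = 741/100/25 * 100 = 29.64%

29.64


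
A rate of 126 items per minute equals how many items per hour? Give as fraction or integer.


Converting from per minute to per hour
Rate = 126 items per minute
Multiply by 60: 126 * 60
= 7560 items per hour

7560


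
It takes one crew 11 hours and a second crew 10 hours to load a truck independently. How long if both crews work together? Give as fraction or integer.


Rate of A = 1/11 job per hour
Rate of B = 1/10 job per hour
Combined rate = 1/11 + 1/10
Find common denominator: (10 + 11)/(11*10) = 21/110
Combined rate = 21/110 job per hour
Time together = 1 / (21/110) = 110/21 hours

110/21


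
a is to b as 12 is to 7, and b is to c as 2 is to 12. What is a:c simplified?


Given a:b = 12:7 and b:c = 2:12
Make b consistent. Multiply first ratio by 2: a:b = 24:14
Multiply second ratio by 7: b:c = 14:84
Now b = 14 in both, so a:b:c = 24:14:84
Therefore a:c = 24:84
Simplify by GCD: a:c = 2:7

2:7


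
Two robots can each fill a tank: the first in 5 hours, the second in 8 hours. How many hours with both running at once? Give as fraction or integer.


Rate of A = 1/5 job per hour
Rate of B = 1/8 job per hour
Combined rate = 1/5 + 1/8
Find common denominator: (8 + 5)/(5*8) = 13/40
Combined rate = 13/40 job per hour
Time together = 1 / (13/40) = 40/13 hours

40/13


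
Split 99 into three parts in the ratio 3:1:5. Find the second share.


Ratio = 3:1:5
Total parts = 3 + 1 + 5 = 9
Value per part = 99 / 9 = 11
First share = 3 * 11 = 33
Middle share = 1 * 11 = 11
Third share = 5 * 11 = 55

11


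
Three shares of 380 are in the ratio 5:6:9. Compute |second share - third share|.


Total parts = 5 + 6 + 9 = 20
Value per part = 380 / 20 = 19
Shares: 5*19=95, 6*19=114, 9*19=171
Second share = 114, third share = 171
Difference = |114 - 171| = 57

57


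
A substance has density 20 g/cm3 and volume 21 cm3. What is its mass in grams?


Using mass = density * volume
Density = 20 g/cm3
Volume = 21 cm3
Mass = 20 * 21
= 420 g

420


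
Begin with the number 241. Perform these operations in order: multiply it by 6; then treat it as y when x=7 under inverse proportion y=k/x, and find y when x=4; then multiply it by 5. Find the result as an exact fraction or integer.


Start with 241.
Step 1: Multiply by 6: 241 * 6 = 1446
Step 2: Inverse prop: k = (1446)*7; new y = k/4 = 1446*7/4 = 5061/2
Step 3: Multiply by 5: 5061/2 * 5 = 25305/2
Final result = 25305/2

25305/2


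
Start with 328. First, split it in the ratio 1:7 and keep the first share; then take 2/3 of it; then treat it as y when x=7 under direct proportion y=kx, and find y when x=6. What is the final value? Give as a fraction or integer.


Start with 328.
Step 1: Split 1:7, first share = 328 * 1/8 = 41
Step 2: Take 2/3: 41 * 2/3 = 82/3
Step 3: Direct prop: k = (82/3)/7; new y = k*6 = 82/3*6/7 = 164/7
Final result = 164/7

164/7


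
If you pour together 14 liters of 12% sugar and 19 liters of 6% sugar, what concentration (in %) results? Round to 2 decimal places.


Solute in mixture 1 = 12% of 14 L = 14*12/100 = 42/25 L
Solute in mixture 2 = 6% of 19 L = 19*6/100 = 57/50 L
Total solute = 42/25 + 57/50 = 141/50 L
Total volume = 14 + 19 = 33 L
Final concentration = 141/50/33 * 100 = 8.55%

8.55


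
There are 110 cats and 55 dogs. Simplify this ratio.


Find GCD(110, 55)
GCD = 55
Divide both by 55: 110/55 = 2, 55/55 = 1
Simplified ratio = 2:1

2:1


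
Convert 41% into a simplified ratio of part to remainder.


Part = 41%, Remainder = 59%
Ratio = 41:59
GCD(41, 59) = 1
Simplify: 41:59 = 41:59

41:59


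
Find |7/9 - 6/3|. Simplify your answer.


Simplify: 7/9 = 7/9 and 6/3 = 2
Find common denominator: LCD = 9
Convert: 7/9 and 18/9
Difference = |7 - 18|/9 = 11/9
Simplified = 11/9

11/9


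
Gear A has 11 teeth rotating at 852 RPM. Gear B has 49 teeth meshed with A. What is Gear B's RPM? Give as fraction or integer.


Gear ratio: teeth_A * RPM_A = teeth_B * RPM_B
11 * 852 = 49 * RPM_B
9372 = 49 * RPM_B
RPM_B = 9372 / 49
RPM_B = 9372/49

9372/49


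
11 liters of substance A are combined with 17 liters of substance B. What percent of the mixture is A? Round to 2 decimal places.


Volume of A = 11 L
Volume of B = 17 L
Total volume = 11 + 17 = 28 L
Percentage of A = (11/28) * 100
= 39.29%

39.29


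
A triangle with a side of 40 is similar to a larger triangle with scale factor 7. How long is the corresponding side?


Similar triangles have proportional sides
Scale factor = 7
Smaller side = 40
Corresponding larger side = 40 * 7
= 280

280


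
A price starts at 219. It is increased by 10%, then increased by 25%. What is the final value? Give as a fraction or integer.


Start: 219
Step 1: increase by 10% => multiply by 110/100
  219 * 110/100 = 2409/10
Step 2: increase by 25% => multiply by 125/100
  2409/10 * 125/100 = 2409/8
Final value = 2409/8

2409/8


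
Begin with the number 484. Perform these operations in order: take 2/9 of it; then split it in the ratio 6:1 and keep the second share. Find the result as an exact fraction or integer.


Start with 484.
Step 1: Take 2/9: 484 * 2/9 = 968/9
Step 2: Split 6:1, second share = 968/9 * 1/7 = 968/63
Final result = 968/63

968/63


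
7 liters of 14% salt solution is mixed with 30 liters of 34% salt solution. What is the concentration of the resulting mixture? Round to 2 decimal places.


Solute in mixture 1 = 14% of 7 L = 7*14/100 = 49/50 L
Solute in mixture 2 = 34% of 30 L = 30*34/100 = 51/5 L
Total solute = 49/50 + 51/5 = 559/50 L
Total volume = 7 + 30 = 37 L
Final concentration = 559/50/37 * 100 = 30.22%

30.22


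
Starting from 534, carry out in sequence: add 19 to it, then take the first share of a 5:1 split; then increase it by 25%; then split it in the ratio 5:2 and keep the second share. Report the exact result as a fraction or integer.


Start with 534.
Step 1: Add 19: 534+19=553; split 5:1 first = 553*5/6 = 2765/6
Step 2: Increase by 25%: 2765/6 * 125/100 = 13825/24
Step 3: Split 5:2, second share = 13825/24 * 2/7 = 1975/12
Final result = 1975/12

1975/12


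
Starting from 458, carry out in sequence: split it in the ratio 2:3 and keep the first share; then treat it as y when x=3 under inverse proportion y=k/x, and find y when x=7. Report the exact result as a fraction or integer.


Start with 458.
Step 1: Split 2:3, first share = 458 * 2/5 = 916/5
Step 2: Inverse prop: k = (916/5)*3; new y = k/7 = 916/5*3/7 = 2748/35
Final result = 2748/35

2748/35


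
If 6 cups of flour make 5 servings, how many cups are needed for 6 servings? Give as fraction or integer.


Original: 6 cups for 5 servings
Target servings = 6
Scaling factor = 6/5
New amount = 6 * 6/5
= 36/5
= 36/5 cups

36/5


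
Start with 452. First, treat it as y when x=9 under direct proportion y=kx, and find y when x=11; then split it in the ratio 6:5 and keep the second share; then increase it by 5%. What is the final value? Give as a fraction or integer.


Start with 452.
Step 1: Direct prop: k = (452)/9; new y = k*11 = 452*11/9 = 4972/9
Step 2: Split 6:5, second share = 4972/9 * 5/11 = 2260/9
Step 3: Increase by 5%: 2260/9 * 105/100 = 791/3
Final result = 791/3

791/3


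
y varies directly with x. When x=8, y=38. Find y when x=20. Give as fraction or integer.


Direct proportion: y = kx
Find k: k = 38/8 = 19/4
Compute y at x=20: y = 19/4 * 20
y = 95

95


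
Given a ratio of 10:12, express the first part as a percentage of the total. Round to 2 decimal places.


Total parts = 10 + 12 = 22
First part fraction = 10/22
Percentage = (10/22) * 100
= 0.454545 * 100
= 45.45%

45.45


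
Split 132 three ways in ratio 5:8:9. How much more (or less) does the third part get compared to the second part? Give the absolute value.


Total parts = 5 + 8 + 9 = 22
Value per part = 132 / 22 = 6
Shares: 5*6=30, 8*6=48, 9*6=54
Third share = 54, second share = 48
Difference = |54 - 48| = 6

6


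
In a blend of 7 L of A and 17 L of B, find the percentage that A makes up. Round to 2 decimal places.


Volume of A = 7 L
Volume of B = 17 L
Total volume = 7 + 17 = 24 L
Percentage of A = (7/24) * 100
= 29.17%

29.17


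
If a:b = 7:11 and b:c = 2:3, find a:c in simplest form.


Given a:b = 7:11 and b:c = 2:3
Make b consistent. Multiply first ratio by 2: a:b = 14:22
Multiply second ratio by 11: b:c = 22:33
Now b = 22 in both, so a:b:c = 14:22:33
Therefore a:c = 14:33
Simplify by GCD: a:c = 14:33

14:33


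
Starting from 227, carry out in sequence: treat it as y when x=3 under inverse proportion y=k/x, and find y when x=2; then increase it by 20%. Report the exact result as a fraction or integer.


Start with 227.
Step 1: Inverse prop: k = (227)*3; new y = k/2 = 227*3/2 = 681/2
Step 2: Increase by 20%: 681/2 * 120/100 = 2043/5
Final result = 2043/5

2043/5


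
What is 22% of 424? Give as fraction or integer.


Compute 22% of 424
Convert percentage: 22% = 22/100
Multiply: 424 * 22/100
= 9328/100
= 2332/25

2332/25


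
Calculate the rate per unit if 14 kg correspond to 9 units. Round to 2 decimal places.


Total kg = 14
Number of units = 9
Unit rate = 14 / 9
= 1.56 kg per unit

1.56


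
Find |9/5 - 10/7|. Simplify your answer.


Simplify: 9/5 = 9/5 and 10/7 = 10/7
Find common denominator: LCD = 35
Convert: 63/35 and 50/35
Difference = |63 - 50|/35 = 13/35
Simplified = 13/35

13/35


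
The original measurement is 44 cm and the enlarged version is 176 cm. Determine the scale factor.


Original length = 44 cm
Scaled length = 176 cm
Scale factor = 176 / 44
= 4

4
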